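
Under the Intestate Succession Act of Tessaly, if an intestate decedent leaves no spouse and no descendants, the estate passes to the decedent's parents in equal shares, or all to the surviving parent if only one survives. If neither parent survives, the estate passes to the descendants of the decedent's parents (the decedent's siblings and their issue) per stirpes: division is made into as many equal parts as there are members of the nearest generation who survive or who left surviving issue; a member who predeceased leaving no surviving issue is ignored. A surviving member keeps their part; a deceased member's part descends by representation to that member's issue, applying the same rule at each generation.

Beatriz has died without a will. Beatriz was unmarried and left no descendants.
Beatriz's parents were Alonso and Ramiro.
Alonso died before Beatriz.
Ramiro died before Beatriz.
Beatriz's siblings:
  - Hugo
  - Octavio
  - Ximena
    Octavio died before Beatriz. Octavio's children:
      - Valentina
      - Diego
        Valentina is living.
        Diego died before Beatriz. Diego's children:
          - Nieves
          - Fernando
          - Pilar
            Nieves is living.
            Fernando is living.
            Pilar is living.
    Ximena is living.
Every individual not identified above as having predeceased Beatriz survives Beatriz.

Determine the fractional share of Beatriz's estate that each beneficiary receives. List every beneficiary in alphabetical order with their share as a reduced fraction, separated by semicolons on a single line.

Neither parent survives and there are no descendants, so the estate passes to Beatriz's siblings and their issue per stirpes.
The estate is divided into 3 equal shares of 1/3 among Hugo, Octavio, Ximena.
Hugo is living and takes 1/3.
Octavio predeceased; the 1/3 allotted to Octavio's branch passes to Octavio's issue by representation.
The 1/3 is divided into 2 equal shares of 1/6 among Valentina, Diego.
Valentina is living and takes 1/6.
Diego predeceased; the 1/6 allotted to Diego's branch passes to Diego's issue by representation.
The 1/6 is divided into 3 equal shares of 1/18 among Nieves, Fernando, Pilar.
Nieves is living and takes 1/18.
Fernando is living and takes 1/18.
Pilar is living and takes 1/18.
Ximena is living and takes 1/3.

Fernando 1/18; Hugo 1/3; Nieves 1/18; Pilar 1/18; Valentina 1/6; Ximena 1/3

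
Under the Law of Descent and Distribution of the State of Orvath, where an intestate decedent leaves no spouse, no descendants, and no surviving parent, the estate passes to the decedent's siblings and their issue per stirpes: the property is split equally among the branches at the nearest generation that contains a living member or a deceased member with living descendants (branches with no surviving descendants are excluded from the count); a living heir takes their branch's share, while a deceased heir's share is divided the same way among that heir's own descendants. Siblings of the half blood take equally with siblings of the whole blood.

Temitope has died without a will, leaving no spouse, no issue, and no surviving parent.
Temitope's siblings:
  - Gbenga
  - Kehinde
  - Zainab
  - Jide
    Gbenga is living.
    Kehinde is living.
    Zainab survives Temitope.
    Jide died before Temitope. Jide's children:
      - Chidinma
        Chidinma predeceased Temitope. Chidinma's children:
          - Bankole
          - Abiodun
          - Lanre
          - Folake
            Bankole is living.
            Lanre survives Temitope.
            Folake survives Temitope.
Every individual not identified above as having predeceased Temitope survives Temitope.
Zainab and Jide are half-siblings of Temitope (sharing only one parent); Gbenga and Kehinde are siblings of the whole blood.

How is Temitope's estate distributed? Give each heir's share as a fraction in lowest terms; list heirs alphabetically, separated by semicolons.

Abiodun 1/16; Bankole 1/16; Folake 1/16; Gbenga 1/4; Kehinde 1/4; Lanre 1/16; Zainab 1/4

No spouse, descendants, or parent survives, so the estate passes to Temitope's siblings per stirpes.
Half-blood and whole-blood siblings take equally under the stated rule.
The estate is divided into 4 equal shares of 1/4 among Gbenga, Kehinde, Zainab, Jide.
Gbenga is living and takes 1/4.
Kehinde is living and takes 1/4.
Zainab is living and takes 1/4.
Jide predeceased; the 1/4 allotted to Jide's branch passes to Jide's issue by representation.
Chidinma's line is the sole branch at this level, so the full 1/4 passes to Chidinma's issue by representation.
The 1/4 is divided into 4 equal shares of 1/16 among Bankole, Abiodun, Lanre, Folake.
Bankole is living and takes 1/16.
Abiodun is living and takes 1/16.
Lanre is living and takes 1/16.
Folake is living and takes 1/16.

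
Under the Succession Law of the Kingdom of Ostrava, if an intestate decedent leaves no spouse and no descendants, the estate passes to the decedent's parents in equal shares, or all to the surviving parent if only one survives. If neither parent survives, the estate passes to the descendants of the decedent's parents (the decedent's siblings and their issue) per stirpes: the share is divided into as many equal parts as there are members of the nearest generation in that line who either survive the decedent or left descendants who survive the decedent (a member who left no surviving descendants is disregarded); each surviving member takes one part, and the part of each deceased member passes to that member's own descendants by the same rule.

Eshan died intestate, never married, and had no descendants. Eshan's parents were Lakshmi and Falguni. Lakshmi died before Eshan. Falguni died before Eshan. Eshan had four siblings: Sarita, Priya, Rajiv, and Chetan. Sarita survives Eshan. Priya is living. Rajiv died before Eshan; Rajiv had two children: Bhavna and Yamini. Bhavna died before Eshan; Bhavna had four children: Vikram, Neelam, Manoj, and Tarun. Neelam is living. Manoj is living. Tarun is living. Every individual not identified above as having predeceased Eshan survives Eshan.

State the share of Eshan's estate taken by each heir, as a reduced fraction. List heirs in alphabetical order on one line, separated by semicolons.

Chetan 1/4; Manoj 1/32; Neelam 1/32; Priya 1/4; Sarita 1/4; Tarun 1/32; Vikram 1/32; Yamini 1/8

Neither parent survives and there are no descendants, so the estate passes to Eshan's siblings and their issue per stirpes.
The estate is divided into 4 equal shares of 1/4 among Sarita, Priya, Rajiv, Chetan.
Sarita is living and takes 1/4.
Priya is living and takes 1/4.
Rajiv predeceased; the 1/4 allotted to Rajiv's branch passes to Rajiv's issue by representation.
The 1/4 is divided into 2 equal shares of 1/8 among Bhavna, Yamini.
Bhavna predeceased; the 1/8 allotted to Bhavna's branch passes to Bhavna's issue by representation.
The 1/8 is divided into 4 equal shares of 1/32 among Vikram, Neelam, Manoj, Tarun.
Vikram is living and takes 1/32.
Neelam is living and takes 1/32.
Manoj is living and takes 1/32.
Tarun is living and takes 1/32.
Yamini is living and takes 1/8.
Chetan is living and takes 1/4.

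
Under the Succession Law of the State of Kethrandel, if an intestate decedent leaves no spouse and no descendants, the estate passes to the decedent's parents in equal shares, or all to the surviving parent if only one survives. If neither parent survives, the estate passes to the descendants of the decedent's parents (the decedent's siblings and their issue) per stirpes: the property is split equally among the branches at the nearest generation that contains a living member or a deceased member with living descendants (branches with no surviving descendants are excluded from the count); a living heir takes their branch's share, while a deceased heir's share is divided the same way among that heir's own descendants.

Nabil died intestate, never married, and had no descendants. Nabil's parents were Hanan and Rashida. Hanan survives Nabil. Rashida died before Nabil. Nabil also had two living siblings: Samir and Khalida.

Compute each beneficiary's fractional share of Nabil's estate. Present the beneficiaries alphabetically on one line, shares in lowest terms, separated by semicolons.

Hanan 1

Only one parent, Hanan, survives, so Hanan takes the entire estate. The siblings take nothing because a surviving parent has priority.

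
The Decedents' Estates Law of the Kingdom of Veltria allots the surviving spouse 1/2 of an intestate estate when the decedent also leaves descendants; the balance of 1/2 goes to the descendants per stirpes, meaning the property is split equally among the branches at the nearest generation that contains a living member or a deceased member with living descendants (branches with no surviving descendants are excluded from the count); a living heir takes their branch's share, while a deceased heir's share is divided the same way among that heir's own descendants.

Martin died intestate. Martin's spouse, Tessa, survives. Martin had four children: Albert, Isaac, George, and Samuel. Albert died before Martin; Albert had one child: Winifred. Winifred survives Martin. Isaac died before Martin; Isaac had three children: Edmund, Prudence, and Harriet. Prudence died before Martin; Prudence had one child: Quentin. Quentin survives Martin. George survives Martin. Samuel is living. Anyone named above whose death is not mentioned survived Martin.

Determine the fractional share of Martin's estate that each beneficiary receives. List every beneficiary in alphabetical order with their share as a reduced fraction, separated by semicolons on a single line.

Tessa, as surviving spouse, takes 1/2.
The remaining 1/2 passes to Martin's descendants per stirpes.
The 1/2 is divided into 4 equal shares of 1/8 among Albert, Isaac, George, Samuel.
Albert predeceased; the 1/8 allotted to Albert's branch passes to Albert's issue by representation.
Winifred is the sole taker at this level and receives the full 1/8.
Isaac predeceased; the 1/8 allotted to Isaac's branch passes to Isaac's issue by representation.
The 1/8 is divided into 3 equal shares of 1/24 among Edmund, Prudence, Harriet.
Edmund is living and takes 1/24.
Prudence predeceased; the 1/24 allotted to Prudence's branch passes to Prudence's issue by representation.
Quentin is the sole taker at this level and receives the full 1/24.
Harriet is living and takes 1/24.
George is living and takes 1/8.
Samuel is living and takes 1/8.

Edmund 1/24; George 1/8; Harriet 1/24; Quentin 1/24; Samuel 1/8; Tessa 1/2; Winifred 1/8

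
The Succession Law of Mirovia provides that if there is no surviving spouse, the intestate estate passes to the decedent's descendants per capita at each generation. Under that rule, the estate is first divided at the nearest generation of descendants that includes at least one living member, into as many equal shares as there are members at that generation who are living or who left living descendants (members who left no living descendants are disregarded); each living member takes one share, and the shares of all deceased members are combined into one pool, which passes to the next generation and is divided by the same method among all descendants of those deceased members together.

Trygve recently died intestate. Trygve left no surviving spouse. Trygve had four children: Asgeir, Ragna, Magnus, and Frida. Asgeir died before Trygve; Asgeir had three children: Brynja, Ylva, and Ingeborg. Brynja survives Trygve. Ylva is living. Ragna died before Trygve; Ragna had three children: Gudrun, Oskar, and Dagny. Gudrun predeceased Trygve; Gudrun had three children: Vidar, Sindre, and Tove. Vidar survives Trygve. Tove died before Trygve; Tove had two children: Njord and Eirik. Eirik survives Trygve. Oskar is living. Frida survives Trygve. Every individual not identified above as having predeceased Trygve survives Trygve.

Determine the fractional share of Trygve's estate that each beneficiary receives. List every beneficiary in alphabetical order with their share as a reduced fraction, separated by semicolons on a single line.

Brynja 1/12; Dagny 1/12; Eirik 1/72; Frida 1/4; Ingeborg 1/12; Magnus 1/4; Njord 1/72; Oskar 1/12; Sindre 1/36; Vidar 1/36; Ylva 1/12

There is no surviving spouse, so the entire estate passes to Trygve's descendants per capita at each generation.
At generation 1 (Asgeir, Ragna, Magnus, Frida) there are 4 shares of (1)/4 = 1/4 each.
Living: Magnus and Frida — each takes 1/4.
Deceased: Asgeir and Ragna. Their combined 1/2 is pooled and carried to generation 2.
At generation 2 (Brynja, Ylva, Ingeborg, Gudrun, Oskar, Dagny) there are 6 shares of (1/2)/6 = 1/12 each.
Living: Brynja, Ylva, Ingeborg, Oskar, and Dagny — each takes 1/12.
Deceased: Gudrun. That 1/12 share is carried to generation 3.
At generation 3 (Vidar, Sindre, Tove) there are 3 shares of (1/12)/3 = 1/36 each.
Living: Vidar and Sindre — each takes 1/36.
Deceased: Tove. That 1/36 share is carried to generation 4.
At generation 4 (Njord, Eirik) there are 2 shares of (1/36)/2 = 1/72 each.
Living: Njord and Eirik — each takes 1/72.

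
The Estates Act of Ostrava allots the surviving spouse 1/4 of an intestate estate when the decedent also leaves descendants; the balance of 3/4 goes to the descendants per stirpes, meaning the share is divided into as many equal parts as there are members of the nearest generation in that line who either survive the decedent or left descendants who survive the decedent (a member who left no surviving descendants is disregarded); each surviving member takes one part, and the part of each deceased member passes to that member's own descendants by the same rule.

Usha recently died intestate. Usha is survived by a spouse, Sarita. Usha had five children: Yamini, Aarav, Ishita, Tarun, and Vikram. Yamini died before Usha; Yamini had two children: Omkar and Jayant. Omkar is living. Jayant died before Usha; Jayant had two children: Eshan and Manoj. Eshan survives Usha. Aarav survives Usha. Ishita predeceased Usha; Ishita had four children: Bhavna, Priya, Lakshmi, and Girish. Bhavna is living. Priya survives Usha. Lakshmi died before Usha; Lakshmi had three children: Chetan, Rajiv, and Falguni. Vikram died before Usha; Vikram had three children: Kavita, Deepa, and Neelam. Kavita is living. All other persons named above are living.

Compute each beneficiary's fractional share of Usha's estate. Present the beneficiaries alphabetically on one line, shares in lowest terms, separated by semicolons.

Sarita, as surviving spouse, takes 1/4.
The remaining 3/4 passes to Usha's descendants per stirpes.
The 3/4 is divided into 5 equal shares of 3/20 among Yamini, Aarav, Ishita, Tarun, Vikram.
Yamini predeceased; the 3/20 allotted to Yamini's branch passes to Yamini's issue by representation.
The 3/20 is divided into 2 equal shares of 3/40 among Omkar, Jayant.
Omkar is living and takes 3/40.
Jayant predeceased; the 3/40 allotted to Jayant's branch passes to Jayant's issue by representation.
The 3/40 is divided into 2 equal shares of 3/80 among Eshan, Manoj.
Eshan is living and takes 3/80.
Manoj is living and takes 3/80.
Aarav is living and takes 3/20.
Ishita predeceased; the 3/20 allotted to Ishita's branch passes to Ishita's issue by representation.
The 3/20 is divided into 4 equal shares of 3/80 among Bhavna, Priya, Lakshmi, Girish.
Bhavna is living and takes 3/80.
Priya is living and takes 3/80.
Lakshmi predeceased; the 3/80 allotted to Lakshmi's branch passes to Lakshmi's issue by representation.
The 3/80 is divided into 3 equal shares of 1/80 among Chetan, Rajiv, Falguni.
Chetan is living and takes 1/80.
Rajiv is living and takes 1/80.
Falguni is living and takes 1/80.
Girish is living and takes 3/80.
Tarun is living and takes 3/20.
Vikram predeceased; the 3/20 allotted to Vikram's branch passes to Vikram's issue by representation.
The 3/20 is divided into 3 equal shares of 1/20 among Kavita, Deepa, Neelam.
Kavita is living and takes 1/20.
Deepa is living and takes 1/20.
Neelam is living and takes 1/20.

Aarav 3/20; Bhavna 3/80; Chetan 1/80; Deepa 1/20; Eshan 3/80; Falguni 1/80; Girish 3/80; Kavita 1/20; Manoj 3/80; Neelam 1/20; Omkar 3/40; Priya 3/80; Rajiv 1/80; Sarita 1/4; Tarun 3/20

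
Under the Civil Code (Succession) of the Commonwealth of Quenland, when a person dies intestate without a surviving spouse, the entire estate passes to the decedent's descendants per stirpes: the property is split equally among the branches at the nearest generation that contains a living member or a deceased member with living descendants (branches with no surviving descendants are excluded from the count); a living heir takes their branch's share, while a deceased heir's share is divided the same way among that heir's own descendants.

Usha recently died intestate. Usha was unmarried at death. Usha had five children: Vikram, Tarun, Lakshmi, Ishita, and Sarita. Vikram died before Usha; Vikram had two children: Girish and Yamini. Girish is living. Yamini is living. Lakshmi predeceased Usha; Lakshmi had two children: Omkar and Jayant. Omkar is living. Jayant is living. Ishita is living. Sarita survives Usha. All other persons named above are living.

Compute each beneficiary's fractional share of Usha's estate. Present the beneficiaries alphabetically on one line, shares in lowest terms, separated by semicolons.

Girish 1/10; Ishita 1/5; Jayant 1/10; Omkar 1/10; Sarita 1/5; Tarun 1/5; Yamini 1/10

There is no surviving spouse, so the entire estate passes to Usha's descendants per stirpes.
The estate is divided into 5 equal shares of 1/5 among Vikram, Tarun, Lakshmi, Ishita, Sarita.
Vikram predeceased; the 1/5 allotted to Vikram's branch passes to Vikram's issue by representation.
The 1/5 is divided into 2 equal shares of 1/10 among Girish, Yamini.
Girish is living and takes 1/10.
Yamini is living and takes 1/10.
Tarun is living and takes 1/5.
Lakshmi predeceased; the 1/5 allotted to Lakshmi's branch passes to Lakshmi's issue by representation.
The 1/5 is divided into 2 equal shares of 1/10 among Omkar, Jayant.
Omkar is living and takes 1/10.
Jayant is living and takes 1/10.
Ishita is living and takes 1/5.
Sarita is living and takes 1/5.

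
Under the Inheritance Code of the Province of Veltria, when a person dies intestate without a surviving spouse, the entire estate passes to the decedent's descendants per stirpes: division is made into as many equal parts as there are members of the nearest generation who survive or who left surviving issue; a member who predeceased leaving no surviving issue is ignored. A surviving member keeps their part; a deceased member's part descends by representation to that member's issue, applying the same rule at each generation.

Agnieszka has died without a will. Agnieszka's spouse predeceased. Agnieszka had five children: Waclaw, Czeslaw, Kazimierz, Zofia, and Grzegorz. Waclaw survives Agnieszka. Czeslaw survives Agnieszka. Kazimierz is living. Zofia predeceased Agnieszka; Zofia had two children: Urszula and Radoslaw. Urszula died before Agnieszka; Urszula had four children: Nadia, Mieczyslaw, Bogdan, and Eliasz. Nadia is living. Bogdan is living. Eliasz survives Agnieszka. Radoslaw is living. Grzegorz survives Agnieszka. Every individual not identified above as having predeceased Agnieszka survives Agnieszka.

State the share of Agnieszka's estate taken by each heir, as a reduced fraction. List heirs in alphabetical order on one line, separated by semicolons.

There is no surviving spouse, so the entire estate passes to Agnieszka's descendants per stirpes.
The estate is divided into 5 equal shares of 1/5 among Waclaw, Czeslaw, Kazimierz, Zofia, Grzegorz.
Waclaw is living and takes 1/5.
Czeslaw is living and takes 1/5.
Kazimierz is living and takes 1/5.
Zofia predeceased; the 1/5 allotted to Zofia's branch passes to Zofia's issue by representation.
The 1/5 is divided into 2 equal shares of 1/10 among Urszula, Radoslaw.
Urszula predeceased; the 1/10 allotted to Urszula's branch passes to Urszula's issue by representation.
The 1/10 is divided into 4 equal shares of 1/40 among Nadia, Mieczyslaw, Bogdan, Eliasz.
Nadia is living and takes 1/40.
Mieczyslaw is living and takes 1/40.
Bogdan is living and takes 1/40.
Eliasz is living and takes 1/40.
Radoslaw is living and takes 1/10.
Grzegorz is living and takes 1/5.

Bogdan 1/40; Czeslaw 1/5; Eliasz 1/40; Grzegorz 1/5; Kazimierz 1/5; Mieczyslaw 1/40; Nadia 1/40; Radoslaw 1/10; Waclaw 1/5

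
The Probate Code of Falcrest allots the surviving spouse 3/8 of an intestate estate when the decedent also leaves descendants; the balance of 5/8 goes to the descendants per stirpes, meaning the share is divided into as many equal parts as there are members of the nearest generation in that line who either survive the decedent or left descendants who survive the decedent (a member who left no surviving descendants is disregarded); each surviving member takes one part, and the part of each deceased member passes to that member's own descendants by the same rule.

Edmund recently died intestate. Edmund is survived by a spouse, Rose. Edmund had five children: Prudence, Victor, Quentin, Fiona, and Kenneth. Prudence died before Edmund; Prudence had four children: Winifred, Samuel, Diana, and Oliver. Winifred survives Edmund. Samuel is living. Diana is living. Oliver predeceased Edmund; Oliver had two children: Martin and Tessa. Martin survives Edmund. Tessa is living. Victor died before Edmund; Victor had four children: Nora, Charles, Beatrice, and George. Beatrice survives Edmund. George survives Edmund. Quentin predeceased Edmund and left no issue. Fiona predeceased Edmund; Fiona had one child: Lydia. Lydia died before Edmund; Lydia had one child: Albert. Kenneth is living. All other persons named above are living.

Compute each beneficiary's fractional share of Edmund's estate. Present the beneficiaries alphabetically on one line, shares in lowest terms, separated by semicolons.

Albert 5/32; Beatrice 5/128; Charles 5/128; Diana 5/128; George 5/128; Kenneth 5/32; Martin 5/256; Nora 5/128; Rose 3/8; Samuel 5/128; Tessa 5/256; Winifred 5/128

Rose, as surviving spouse, takes 3/8.
The remaining 5/8 passes to Edmund's descendants per stirpes.
Quentin left no surviving issue, so that branch lapses and is disregarded.
The 5/8 is divided into 4 equal shares of 5/32 among Prudence, Victor, Fiona, Kenneth.
Prudence predeceased; the 5/32 allotted to Prudence's branch passes to Prudence's issue by representation.
The 5/32 is divided into 4 equal shares of 5/128 among Winifred, Samuel, Diana, Oliver.
Winifred is living and takes 5/128.
Samuel is living and takes 5/128.
Diana is living and takes 5/128.
Oliver predeceased; the 5/128 allotted to Oliver's branch passes to Oliver's issue by representation.
The 5/128 is divided into 2 equal shares of 5/256 among Martin, Tessa.
Martin is living and takes 5/256.
Tessa is living and takes 5/256.
Victor predeceased; the 5/32 allotted to Victor's branch passes to Victor's issue by representation.
The 5/32 is divided into 4 equal shares of 5/128 among Nora, Charles, Beatrice, George.
Nora is living and takes 5/128.
Charles is living and takes 5/128.
Beatrice is living and takes 5/128.
George is living and takes 5/128.
Fiona predeceased; the 5/32 allotted to Fiona's branch passes to Fiona's issue by representation.
Lydia's line is the sole branch at this level, so the full 5/32 passes to Lydia's issue by representation.
Albert is the sole taker at this level and receives the full 5/32.
Kenneth is living and takes 5/32.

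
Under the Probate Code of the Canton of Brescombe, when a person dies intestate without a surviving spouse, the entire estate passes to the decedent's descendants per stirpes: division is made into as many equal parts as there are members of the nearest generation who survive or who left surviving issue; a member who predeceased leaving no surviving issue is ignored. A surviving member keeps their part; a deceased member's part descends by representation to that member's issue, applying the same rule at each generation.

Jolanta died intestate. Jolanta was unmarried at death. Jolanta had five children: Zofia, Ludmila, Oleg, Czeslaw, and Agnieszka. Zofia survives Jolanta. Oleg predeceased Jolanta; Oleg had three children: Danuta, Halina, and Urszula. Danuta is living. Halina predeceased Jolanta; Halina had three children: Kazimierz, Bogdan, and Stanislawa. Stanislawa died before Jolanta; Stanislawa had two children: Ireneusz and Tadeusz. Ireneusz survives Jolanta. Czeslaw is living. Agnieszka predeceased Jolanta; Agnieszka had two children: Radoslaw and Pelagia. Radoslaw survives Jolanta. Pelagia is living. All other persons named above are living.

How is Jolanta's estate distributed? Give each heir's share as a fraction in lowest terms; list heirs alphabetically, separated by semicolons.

Bogdan 1/45; Czeslaw 1/5; Danuta 1/15; Ireneusz 1/90; Kazimierz 1/45; Ludmila 1/5; Pelagia 1/10; Radoslaw 1/10; Tadeusz 1/90; Urszula 1/15; Zofia 1/5

There is no surviving spouse, so the entire estate passes to Jolanta's descendants per stirpes.
The estate is divided into 5 equal shares of 1/5 among Zofia, Ludmila, Oleg, Czeslaw, Agnieszka.
Zofia is living and takes 1/5.
Ludmila is living and takes 1/5.
Oleg predeceased; the 1/5 allotted to Oleg's branch passes to Oleg's issue by representation.
The 1/5 is divided into 3 equal shares of 1/15 among Danuta, Halina, Urszula.
Danuta is living and takes 1/15.
Halina predeceased; the 1/15 allotted to Halina's branch passes to Halina's issue by representation.
The 1/15 is divided into 3 equal shares of 1/45 among Kazimierz, Bogdan, Stanislawa.
Kazimierz is living and takes 1/45.
Bogdan is living and takes 1/45.
Stanislawa predeceased; the 1/45 allotted to Stanislawa's branch passes to Stanislawa's issue by representation.
The 1/45 is divided into 2 equal shares of 1/90 among Ireneusz, Tadeusz.
Ireneusz is living and takes 1/90.
Tadeusz is living and takes 1/90.
Urszula is living and takes 1/15.
Czeslaw is living and takes 1/5.
Agnieszka predeceased; the 1/5 allotted to Agnieszka's branch passes to Agnieszka's issue by representation.
The 1/5 is divided into 2 equal shares of 1/10 among Radoslaw, Pelagia.
Radoslaw is living and takes 1/10.
Pelagia is living and takes 1/10.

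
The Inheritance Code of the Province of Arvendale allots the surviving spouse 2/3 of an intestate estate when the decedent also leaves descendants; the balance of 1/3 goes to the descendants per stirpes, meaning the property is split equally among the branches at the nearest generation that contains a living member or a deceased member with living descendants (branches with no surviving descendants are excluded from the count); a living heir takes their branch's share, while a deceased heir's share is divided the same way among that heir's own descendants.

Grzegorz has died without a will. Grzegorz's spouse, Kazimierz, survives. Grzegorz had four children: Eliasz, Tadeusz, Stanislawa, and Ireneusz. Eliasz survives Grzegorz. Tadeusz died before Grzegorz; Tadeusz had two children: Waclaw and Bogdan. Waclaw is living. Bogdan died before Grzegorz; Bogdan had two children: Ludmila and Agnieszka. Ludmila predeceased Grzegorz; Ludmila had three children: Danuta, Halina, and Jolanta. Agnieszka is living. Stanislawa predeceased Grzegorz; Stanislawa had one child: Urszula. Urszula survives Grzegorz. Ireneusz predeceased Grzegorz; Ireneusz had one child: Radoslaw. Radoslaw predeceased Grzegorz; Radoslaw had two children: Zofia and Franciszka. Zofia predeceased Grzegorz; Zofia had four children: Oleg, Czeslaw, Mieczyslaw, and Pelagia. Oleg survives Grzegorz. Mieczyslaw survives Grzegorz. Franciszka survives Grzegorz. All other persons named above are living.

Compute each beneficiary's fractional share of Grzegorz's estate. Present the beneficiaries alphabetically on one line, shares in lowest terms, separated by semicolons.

Agnieszka 1/48; Czeslaw 1/96; Danuta 1/144; Eliasz 1/12; Franciszka 1/24; Halina 1/144; Jolanta 1/144; Kazimierz 2/3; Mieczyslaw 1/96; Oleg 1/96; Pelagia 1/96; Urszula 1/12; Waclaw 1/24

Kazimierz, as surviving spouse, takes 2/3.
The remaining 1/3 passes to Grzegorz's descendants per stirpes.
The 1/3 is divided into 4 equal shares of 1/12 among Eliasz, Tadeusz, Stanislawa, Ireneusz.
Eliasz is living and takes 1/12.
Tadeusz predeceased; the 1/12 allotted to Tadeusz's branch passes to Tadeusz's issue by representation.
The 1/12 is divided into 2 equal shares of 1/24 among Waclaw, Bogdan.
Waclaw is living and takes 1/24.
Bogdan predeceased; the 1/24 allotted to Bogdan's branch passes to Bogdan's issue by representation.
The 1/24 is divided into 2 equal shares of 1/48 among Ludmila, Agnieszka.
Ludmila predeceased; the 1/48 allotted to Ludmila's branch passes to Ludmila's issue by representation.
The 1/48 is divided into 3 equal shares of 1/144 among Danuta, Halina, Jolanta.
Danuta is living and takes 1/144.
Halina is living and takes 1/144.
Jolanta is living and takes 1/144.
Agnieszka is living and takes 1/48.
Stanislawa predeceased; the 1/12 allotted to Stanislawa's branch passes to Stanislawa's issue by representation.
Urszula is the sole taker at this level and receives the full 1/12.
Ireneusz predeceased; the 1/12 allotted to Ireneusz's branch passes to Ireneusz's issue by representation.
Radoslaw's line is the sole branch at this level, so the full 1/12 passes to Radoslaw's issue by representation.
The 1/12 is divided into 2 equal shares of 1/24 among Zofia, Franciszka.
Zofia predeceased; the 1/24 allotted to Zofia's branch passes to Zofia's issue by representation.
The 1/24 is divided into 4 equal shares of 1/96 among Oleg, Czeslaw, Mieczyslaw, Pelagia.
Oleg is living and takes 1/96.
Czeslaw is living and takes 1/96.
Mieczyslaw is living and takes 1/96.
Pelagia is living and takes 1/96.
Franciszka is living and takes 1/24.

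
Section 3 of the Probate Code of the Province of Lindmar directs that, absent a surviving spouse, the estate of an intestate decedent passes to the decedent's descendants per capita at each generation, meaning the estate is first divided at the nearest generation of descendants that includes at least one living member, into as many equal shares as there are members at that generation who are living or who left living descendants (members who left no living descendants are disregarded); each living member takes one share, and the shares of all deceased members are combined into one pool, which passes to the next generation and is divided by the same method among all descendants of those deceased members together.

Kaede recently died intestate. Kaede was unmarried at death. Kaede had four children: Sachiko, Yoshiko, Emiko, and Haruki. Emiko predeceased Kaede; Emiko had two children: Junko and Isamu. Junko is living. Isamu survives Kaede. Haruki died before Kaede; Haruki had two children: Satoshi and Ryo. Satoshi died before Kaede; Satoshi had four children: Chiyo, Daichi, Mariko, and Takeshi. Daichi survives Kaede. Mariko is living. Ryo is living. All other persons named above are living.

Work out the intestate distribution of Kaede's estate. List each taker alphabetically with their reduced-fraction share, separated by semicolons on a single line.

There is no surviving spouse, so the entire estate passes to Kaede's descendants per capita at each generation.
At generation 1 (Sachiko, Yoshiko, Emiko, Haruki) there are 4 shares of (1)/4 = 1/4 each.
Living: Sachiko and Yoshiko — each takes 1/4.
Deceased: Emiko and Haruki. Their combined 1/2 is pooled and carried to generation 2.
At generation 2 (Junko, Isamu, Satoshi, Ryo) there are 4 shares of (1/2)/4 = 1/8 each.
Living: Junko, Isamu, and Ryo — each takes 1/8.
Deceased: Satoshi. That 1/8 share is carried to generation 3.
At generation 3 (Chiyo, Daichi, Mariko, Takeshi) there are 4 shares of (1/8)/4 = 1/32 each.
Living: Chiyo, Daichi, Mariko, and Takeshi — each takes 1/32.

Chiyo 1/32; Daichi 1/32; Isamu 1/8; Junko 1/8; Mariko 1/32; Ryo 1/8; Sachiko 1/4; Takeshi 1/32; Yoshiko 1/4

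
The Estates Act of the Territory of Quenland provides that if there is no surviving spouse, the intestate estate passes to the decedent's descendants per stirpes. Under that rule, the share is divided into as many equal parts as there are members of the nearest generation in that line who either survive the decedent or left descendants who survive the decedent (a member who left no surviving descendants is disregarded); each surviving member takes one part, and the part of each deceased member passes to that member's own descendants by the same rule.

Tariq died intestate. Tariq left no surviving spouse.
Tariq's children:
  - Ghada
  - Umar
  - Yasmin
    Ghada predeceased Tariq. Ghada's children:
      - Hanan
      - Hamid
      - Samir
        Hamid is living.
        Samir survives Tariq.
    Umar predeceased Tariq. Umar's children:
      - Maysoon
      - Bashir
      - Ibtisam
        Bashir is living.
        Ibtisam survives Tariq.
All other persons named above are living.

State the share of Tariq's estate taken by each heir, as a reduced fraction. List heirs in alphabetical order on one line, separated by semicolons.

Bashir 1/9; Hamid 1/9; Hanan 1/9; Ibtisam 1/9; Maysoon 1/9; Samir 1/9; Yasmin 1/3

There is no surviving spouse, so the entire estate passes to Tariq's descendants per stirpes.
The estate is divided into 3 equal shares of 1/3 among Ghada, Umar, Yasmin.
Ghada predeceased; the 1/3 allotted to Ghada's branch passes to Ghada's issue by representation.
The 1/3 is divided into 3 equal shares of 1/9 among Hanan, Hamid, Samir.
Hanan is living and takes 1/9.
Hamid is living and takes 1/9.
Samir is living and takes 1/9.
Umar predeceased; the 1/3 allotted to Umar's branch passes to Umar's issue by representation.
The 1/3 is divided into 3 equal shares of 1/9 among Maysoon, Bashir, Ibtisam.
Maysoon is living and takes 1/9.
Bashir is living and takes 1/9.
Ibtisam is living and takes 1/9.
Yasmin is living and takes 1/3.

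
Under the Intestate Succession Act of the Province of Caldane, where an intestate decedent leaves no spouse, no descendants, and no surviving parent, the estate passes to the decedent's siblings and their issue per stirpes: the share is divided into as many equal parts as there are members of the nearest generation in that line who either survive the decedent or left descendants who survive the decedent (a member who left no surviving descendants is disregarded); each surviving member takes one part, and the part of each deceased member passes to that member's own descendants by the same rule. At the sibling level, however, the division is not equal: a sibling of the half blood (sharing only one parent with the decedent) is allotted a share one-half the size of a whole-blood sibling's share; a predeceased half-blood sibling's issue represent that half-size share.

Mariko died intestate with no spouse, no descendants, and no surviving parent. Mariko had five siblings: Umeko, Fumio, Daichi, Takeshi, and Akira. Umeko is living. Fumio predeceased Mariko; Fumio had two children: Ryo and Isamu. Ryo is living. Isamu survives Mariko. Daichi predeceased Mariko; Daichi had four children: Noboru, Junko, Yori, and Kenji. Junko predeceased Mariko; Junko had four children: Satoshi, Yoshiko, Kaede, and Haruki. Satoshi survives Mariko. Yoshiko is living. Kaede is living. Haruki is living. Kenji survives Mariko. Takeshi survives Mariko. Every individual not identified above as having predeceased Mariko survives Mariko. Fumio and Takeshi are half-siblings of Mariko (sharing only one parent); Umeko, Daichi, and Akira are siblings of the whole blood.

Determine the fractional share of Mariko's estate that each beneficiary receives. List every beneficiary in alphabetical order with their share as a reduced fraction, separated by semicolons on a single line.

No spouse, descendants, or parent survives, so the estate passes to Mariko's siblings per stirpes.
Half-blood siblings count for one-half the weight of whole-blood siblings at the initial division.
Dividing 1 in proportion to weights (total weight 4): Umeko (weight 1) → 1/4; Fumio (weight 1/2) → 1/8; Daichi (weight 1) → 1/4; Takeshi (weight 1/2) → 1/8; Akira (weight 1) → 1/4.
Umeko is living and takes 1/4.
Fumio predeceased; the 1/8 allotted to Fumio's branch passes to Fumio's issue by representation.
The 1/8 is divided into 2 equal shares of 1/16 among Ryo, Isamu.
Ryo is living and takes 1/16.
Isamu is living and takes 1/16.
Daichi predeceased; the 1/4 allotted to Daichi's branch passes to Daichi's issue by representation.
The 1/4 is divided into 4 equal shares of 1/16 among Noboru, Junko, Yori, Kenji.
Noboru is living and takes 1/16.
Junko predeceased; the 1/16 allotted to Junko's branch passes to Junko's issue by representation.
The 1/16 is divided into 4 equal shares of 1/64 among Satoshi, Yoshiko, Kaede, Haruki.
Satoshi is living and takes 1/64.
Yoshiko is living and takes 1/64.
Kaede is living and takes 1/64.
Haruki is living and takes 1/64.
Yori is living and takes 1/16.
Kenji is living and takes 1/16.
Takeshi is living and takes 1/8.
Akira is living and takes 1/4.

Akira 1/4; Haruki 1/64; Isamu 1/16; Kaede 1/64; Kenji 1/16; Noboru 1/16; Ryo 1/16; Satoshi 1/64; Takeshi 1/8; Umeko 1/4; Yori 1/16; Yoshiko 1/64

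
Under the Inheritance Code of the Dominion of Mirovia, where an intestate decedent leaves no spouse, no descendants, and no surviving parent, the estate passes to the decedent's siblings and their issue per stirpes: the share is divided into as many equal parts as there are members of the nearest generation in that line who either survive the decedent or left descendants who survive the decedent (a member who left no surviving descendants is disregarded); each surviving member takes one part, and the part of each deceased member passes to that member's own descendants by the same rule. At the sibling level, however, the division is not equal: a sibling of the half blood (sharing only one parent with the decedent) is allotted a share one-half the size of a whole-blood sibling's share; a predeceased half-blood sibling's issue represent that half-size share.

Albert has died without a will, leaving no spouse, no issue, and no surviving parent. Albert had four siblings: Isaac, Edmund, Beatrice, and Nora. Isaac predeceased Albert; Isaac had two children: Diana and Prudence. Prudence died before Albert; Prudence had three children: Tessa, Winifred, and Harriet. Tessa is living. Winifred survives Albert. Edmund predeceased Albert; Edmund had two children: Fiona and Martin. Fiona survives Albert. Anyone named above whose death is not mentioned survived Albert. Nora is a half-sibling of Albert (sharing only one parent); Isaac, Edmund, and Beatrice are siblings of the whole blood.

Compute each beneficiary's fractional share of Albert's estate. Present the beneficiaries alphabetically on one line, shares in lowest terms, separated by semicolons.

No spouse, descendants, or parent survives, so the estate passes to Albert's siblings per stirpes.
Half-blood siblings count for one-half the weight of whole-blood siblings at the initial division.
Dividing 1 in proportion to weights (total weight 7/2): Isaac (weight 1) → 2/7; Edmund (weight 1) → 2/7; Beatrice (weight 1) → 2/7; Nora (weight 1/2) → 1/7.
Isaac predeceased; the 2/7 allotted to Isaac's branch passes to Isaac's issue by representation.
The 2/7 is divided into 2 equal shares of 1/7 among Diana, Prudence.
Diana is living and takes 1/7.
Prudence predeceased; the 1/7 allotted to Prudence's branch passes to Prudence's issue by representation.
The 1/7 is divided into 3 equal shares of 1/21 among Tessa, Winifred, Harriet.
Tessa is living and takes 1/21.
Winifred is living and takes 1/21.
Harriet is living and takes 1/21.
Edmund predeceased; the 2/7 allotted to Edmund's branch passes to Edmund's issue by representation.
The 2/7 is divided into 2 equal shares of 1/7 among Fiona, Martin.
Fiona is living and takes 1/7.
Martin is living and takes 1/7.
Beatrice is living and takes 2/7.
Nora is living and takes 1/7.

Beatrice 2/7; Diana 1/7; Fiona 1/7; Harriet 1/21; Martin 1/7; Nora 1/7; Tessa 1/21; Winifred 1/21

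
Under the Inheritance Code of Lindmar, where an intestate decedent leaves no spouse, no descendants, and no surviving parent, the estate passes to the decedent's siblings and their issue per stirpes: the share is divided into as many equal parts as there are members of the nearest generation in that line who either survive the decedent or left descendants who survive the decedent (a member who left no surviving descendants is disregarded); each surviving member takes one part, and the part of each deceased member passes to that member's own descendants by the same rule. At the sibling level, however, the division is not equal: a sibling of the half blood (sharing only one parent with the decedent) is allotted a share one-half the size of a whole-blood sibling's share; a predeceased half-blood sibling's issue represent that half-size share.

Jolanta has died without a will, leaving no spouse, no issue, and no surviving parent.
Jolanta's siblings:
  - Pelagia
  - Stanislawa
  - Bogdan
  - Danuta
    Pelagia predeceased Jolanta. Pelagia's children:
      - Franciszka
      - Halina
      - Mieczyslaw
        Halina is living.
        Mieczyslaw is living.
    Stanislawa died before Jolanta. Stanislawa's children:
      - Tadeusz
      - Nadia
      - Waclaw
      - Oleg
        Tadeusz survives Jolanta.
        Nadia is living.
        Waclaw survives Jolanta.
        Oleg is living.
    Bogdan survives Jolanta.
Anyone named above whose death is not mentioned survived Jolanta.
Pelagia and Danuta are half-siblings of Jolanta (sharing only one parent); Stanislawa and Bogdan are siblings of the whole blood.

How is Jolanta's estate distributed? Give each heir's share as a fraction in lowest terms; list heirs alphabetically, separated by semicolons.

No spouse, descendants, or parent survives, so the estate passes to Jolanta's siblings per stirpes.
Half-blood siblings count for one-half the weight of whole-blood siblings at the initial division.
Dividing 1 in proportion to weights (total weight 3): Pelagia (weight 1/2) → 1/6; Stanislawa (weight 1) → 1/3; Bogdan (weight 1) → 1/3; Danuta (weight 1/2) → 1/6.
Pelagia predeceased; the 1/6 allotted to Pelagia's branch passes to Pelagia's issue by representation.
The 1/6 is divided into 3 equal shares of 1/18 among Franciszka, Halina, Mieczyslaw.
Franciszka is living and takes 1/18.
Halina is living and takes 1/18.
Mieczyslaw is living and takes 1/18.
Stanislawa predeceased; the 1/3 allotted to Stanislawa's branch passes to Stanislawa's issue by representation.
The 1/3 is divided into 4 equal shares of 1/12 among Tadeusz, Nadia, Waclaw, Oleg.
Tadeusz is living and takes 1/12.
Nadia is living and takes 1/12.
Waclaw is living and takes 1/12.
Oleg is living and takes 1/12.
Bogdan is living and takes 1/3.
Danuta is living and takes 1/6.

Bogdan 1/3; Danuta 1/6; Franciszka 1/18; Halina 1/18; Mieczyslaw 1/18; Nadia 1/12; Oleg 1/12; Tadeusz 1/12; Waclaw 1/12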